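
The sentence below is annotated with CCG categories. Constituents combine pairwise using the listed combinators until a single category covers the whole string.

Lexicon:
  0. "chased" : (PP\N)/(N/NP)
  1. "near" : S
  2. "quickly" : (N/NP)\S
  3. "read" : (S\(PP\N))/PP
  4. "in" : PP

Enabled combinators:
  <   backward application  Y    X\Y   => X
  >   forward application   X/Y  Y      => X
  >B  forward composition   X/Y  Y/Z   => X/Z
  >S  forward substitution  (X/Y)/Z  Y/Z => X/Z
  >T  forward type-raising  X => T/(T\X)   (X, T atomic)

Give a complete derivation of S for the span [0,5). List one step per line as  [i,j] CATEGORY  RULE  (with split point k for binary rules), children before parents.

[0,5] S   <
  [0,3] PP\N   >
    [0,1] "chased" : (PP\N)/(N/NP)
    [1,3] N/NP   <
      [1,2] "near" : S
      [2,3] "quickly" : (N/NP)\S
  [3,5] S\(PP\N)   >
    [3,4] "read" : (S\(PP\N))/PP
    [4,5] "in" : PP

[0,1] (PP\N)/(N/NP)  lex  "chased"
[1,2] S  lex  "near"
[2,3] (N/NP)\S  lex  "quickly"
[1,3] N/NP  <  k=2
[0,3] PP\N  >  k=1
[3,4] (S\(PP\N))/PP  lex  "read"
[4,5] PP  lex  "in"
[3,5] S\(PP\N)  >  k=4
[0,5] S  <  k=3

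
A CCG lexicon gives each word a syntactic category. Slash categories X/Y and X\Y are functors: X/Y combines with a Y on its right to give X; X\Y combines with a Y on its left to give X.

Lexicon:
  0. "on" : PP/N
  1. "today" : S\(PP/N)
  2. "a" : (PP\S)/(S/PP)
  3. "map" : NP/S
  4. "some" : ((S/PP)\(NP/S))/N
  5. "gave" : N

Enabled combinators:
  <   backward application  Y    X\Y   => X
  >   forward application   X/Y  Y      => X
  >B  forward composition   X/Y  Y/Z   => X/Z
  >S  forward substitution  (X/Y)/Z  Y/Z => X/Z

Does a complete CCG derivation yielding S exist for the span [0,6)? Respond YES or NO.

NO

PP/N S\(PP/N) (PP\S)/(S/PP) NP/S ((S/PP)\(NP/S))/N N
CKY chart[0,6] = {PP}; S ∉ chart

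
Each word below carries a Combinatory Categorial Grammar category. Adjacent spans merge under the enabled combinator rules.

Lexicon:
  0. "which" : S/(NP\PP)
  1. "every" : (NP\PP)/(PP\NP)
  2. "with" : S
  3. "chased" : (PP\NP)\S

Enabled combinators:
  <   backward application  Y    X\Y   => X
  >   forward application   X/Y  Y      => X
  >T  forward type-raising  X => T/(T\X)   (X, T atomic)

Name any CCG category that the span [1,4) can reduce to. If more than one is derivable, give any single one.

[0,4] S   >
  [0,1] "which" : S/(NP\PP)
  [1,4] NP\PP   >
    [1,2] "every" : (NP\PP)/(PP\NP)
    [2,4] PP\NP   <
      [2,3] "with" : S
      [3,4] "chased" : (PP\NP)\S

NP\PP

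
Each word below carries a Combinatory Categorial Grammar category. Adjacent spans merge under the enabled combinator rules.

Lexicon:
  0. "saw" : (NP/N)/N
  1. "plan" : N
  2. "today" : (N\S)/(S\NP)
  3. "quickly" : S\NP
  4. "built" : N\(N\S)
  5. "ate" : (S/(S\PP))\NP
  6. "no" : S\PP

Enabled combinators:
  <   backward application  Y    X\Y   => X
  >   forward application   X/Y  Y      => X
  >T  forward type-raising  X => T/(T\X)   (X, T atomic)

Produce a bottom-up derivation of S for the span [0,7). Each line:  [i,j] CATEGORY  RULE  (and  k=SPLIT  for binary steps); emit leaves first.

[0,1] (NP/N)/N  lex  "saw"
[1,2] N  lex  "plan"
[0,2] NP/N  >  k=1
[2,3] (N\S)/(S\NP)  lex  "today"
[3,4] S\NP  lex  "quickly"
[2,4] N\S  >  k=3
[4,5] N\(N\S)  lex  "built"
[2,5] N  <  k=4
[0,5] NP  >  k=2
[5,6] (S/(S\PP))\NP  lex  "ate"
[0,6] S/(S\PP)  <  k=5
[6,7] S\PP  lex  "no"
[0,7] S  >  k=6

[0,7] S   >
  [0,6] S/(S\PP)   <
    [0,5] NP   >
      [0,2] NP/N   >
        [0,1] "saw" : (NP/N)/N
        [1,2] "plan" : N
      [2,5] N   <
        [2,4] N\S   >
          [2,3] "today" : (N\S)/(S\NP)
          [3,4] "quickly" : S\NP
        [4,5] "built" : N\(N\S)
    [5,6] "ate" : (S/(S\PP))\NP
  [6,7] "no" : S\PP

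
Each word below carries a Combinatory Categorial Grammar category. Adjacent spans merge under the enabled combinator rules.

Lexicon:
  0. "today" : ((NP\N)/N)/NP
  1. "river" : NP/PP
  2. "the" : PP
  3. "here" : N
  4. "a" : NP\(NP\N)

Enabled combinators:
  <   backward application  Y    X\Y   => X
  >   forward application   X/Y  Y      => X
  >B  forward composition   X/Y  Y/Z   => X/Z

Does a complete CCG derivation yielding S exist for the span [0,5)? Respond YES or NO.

NO

((NP\N)/N)/NP NP/PP PP N NP\(NP\N)
CKY chart[0,5] = {NP}; S ∉ chart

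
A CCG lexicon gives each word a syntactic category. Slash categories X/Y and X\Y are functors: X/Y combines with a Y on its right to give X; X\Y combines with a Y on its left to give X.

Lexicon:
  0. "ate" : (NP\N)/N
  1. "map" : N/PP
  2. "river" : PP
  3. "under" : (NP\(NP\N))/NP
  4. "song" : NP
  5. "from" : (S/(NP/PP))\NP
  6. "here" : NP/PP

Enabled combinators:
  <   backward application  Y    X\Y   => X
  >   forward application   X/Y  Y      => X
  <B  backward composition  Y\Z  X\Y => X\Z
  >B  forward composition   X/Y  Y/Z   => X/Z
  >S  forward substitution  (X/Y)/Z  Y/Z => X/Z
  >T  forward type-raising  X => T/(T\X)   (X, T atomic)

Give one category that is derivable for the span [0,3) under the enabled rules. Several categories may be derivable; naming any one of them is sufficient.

[0,7] S   >
  [0,6] S/(NP/PP)   <
    [0,5] NP   <
      [0,3] NP\N   >
        [0,1] "ate" : (NP\N)/N
        [1,3] N   >
          [1,2] "map" : N/PP
          [2,3] "river" : PP
      [3,5] NP\(NP\N)   >
        [3,4] "under" : (NP\(NP\N))/NP
        [4,5] "song" : NP
    [5,6] "from" : (S/(NP/PP))\NP
  [6,7] "here" : NP/PP

NP\N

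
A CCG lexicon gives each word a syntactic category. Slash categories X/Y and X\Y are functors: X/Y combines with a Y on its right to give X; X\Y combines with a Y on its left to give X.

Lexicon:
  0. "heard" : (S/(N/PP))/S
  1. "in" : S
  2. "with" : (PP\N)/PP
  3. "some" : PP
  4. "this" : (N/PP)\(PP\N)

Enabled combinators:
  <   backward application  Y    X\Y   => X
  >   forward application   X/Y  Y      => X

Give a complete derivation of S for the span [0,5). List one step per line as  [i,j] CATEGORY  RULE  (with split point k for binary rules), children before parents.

[0,5] S   >
  [0,2] S/(N/PP)   >
    [0,1] "heard" : (S/(N/PP))/S
    [1,2] "in" : S
  [2,5] N/PP   <
    [2,4] PP\N   >
      [2,3] "with" : (PP\N)/PP
      [3,4] "some" : PP
    [4,5] "this" : (N/PP)\(PP\N)

[0,1] (S/(N/PP))/S  lex  "heard"
[1,2] S  lex  "in"
[0,2] S/(N/PP)  >  k=1
[2,3] (PP\N)/PP  lex  "with"
[3,4] PP  lex  "some"
[2,4] PP\N  >  k=3
[4,5] (N/PP)\(PP\N)  lex  "this"
[2,5] N/PP  <  k=4
[0,5] S  >  k=2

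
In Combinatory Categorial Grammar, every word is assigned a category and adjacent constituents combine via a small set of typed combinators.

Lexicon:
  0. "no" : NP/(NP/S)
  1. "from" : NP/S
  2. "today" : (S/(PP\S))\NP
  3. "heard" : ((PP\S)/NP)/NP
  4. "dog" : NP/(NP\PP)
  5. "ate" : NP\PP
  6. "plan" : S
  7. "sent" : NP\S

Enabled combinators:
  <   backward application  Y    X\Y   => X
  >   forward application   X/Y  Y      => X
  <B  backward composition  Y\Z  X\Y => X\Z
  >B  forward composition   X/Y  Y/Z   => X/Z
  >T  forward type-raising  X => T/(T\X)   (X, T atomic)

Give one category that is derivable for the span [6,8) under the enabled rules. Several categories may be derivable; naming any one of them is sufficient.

NP

[0,8] S   >
  [0,6] S/NP   >B
    [0,3] S/(PP\S)   <
      [0,2] NP   >
        [0,1] "no" : NP/(NP/S)
        [1,2] "from" : NP/S
      [2,3] "today" : (S/(PP\S))\NP
    [3,6] (PP\S)/NP   >
      [3,4] "heard" : ((PP\S)/NP)/NP
      [4,6] NP   >
        [4,5] "dog" : NP/(NP\PP)
        [5,6] "ate" : NP\PP
  [6,8] NP   <
    [6,7] "plan" : S
    [7,8] "sent" : NP\S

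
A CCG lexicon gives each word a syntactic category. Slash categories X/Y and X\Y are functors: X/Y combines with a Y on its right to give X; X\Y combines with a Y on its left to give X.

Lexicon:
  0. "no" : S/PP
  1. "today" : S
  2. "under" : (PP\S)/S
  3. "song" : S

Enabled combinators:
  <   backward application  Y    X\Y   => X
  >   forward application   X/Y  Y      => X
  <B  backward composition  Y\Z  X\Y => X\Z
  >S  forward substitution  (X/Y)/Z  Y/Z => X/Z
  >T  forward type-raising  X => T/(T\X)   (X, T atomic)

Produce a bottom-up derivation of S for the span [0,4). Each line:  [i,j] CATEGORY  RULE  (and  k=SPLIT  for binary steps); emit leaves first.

[0,1] S/PP  lex  "no"
[1,2] S  lex  "today"
[2,3] (PP\S)/S  lex  "under"
[3,4] S  lex  "song"
[2,4] PP\S  >  k=3
[1,4] PP  <  k=2
[0,4] S  >  k=1

[0,4] S   >
  [0,1] "no" : S/PP
  [1,4] PP   <
    [1,2] "today" : S
    [2,4] PP\S   >
      [2,3] "under" : (PP\S)/S
      [3,4] "song" : S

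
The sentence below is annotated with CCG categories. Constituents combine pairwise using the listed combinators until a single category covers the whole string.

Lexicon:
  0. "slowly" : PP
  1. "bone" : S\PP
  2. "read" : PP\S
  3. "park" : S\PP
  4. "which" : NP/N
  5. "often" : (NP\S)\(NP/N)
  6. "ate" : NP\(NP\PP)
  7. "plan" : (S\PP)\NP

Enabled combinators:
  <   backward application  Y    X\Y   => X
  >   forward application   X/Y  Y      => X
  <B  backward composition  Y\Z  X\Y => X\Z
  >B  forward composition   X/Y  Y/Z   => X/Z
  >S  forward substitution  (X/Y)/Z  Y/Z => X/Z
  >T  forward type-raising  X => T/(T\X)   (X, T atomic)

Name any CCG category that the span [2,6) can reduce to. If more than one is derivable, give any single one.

NP\S

[0,8] S   >
  [0,1] S/(S\PP)   >T
    [0,1] "slowly" : PP
  [1,8] S\PP   <
    [1,7] NP   <
      [1,6] NP\PP   <B
        [1,2] "bone" : S\PP
        [2,6] NP\S   <B
          [2,3] "read" : PP\S
          [3,6] NP\PP   <B
            [3,4] "park" : S\PP
            [4,6] NP\S   <
              [4,5] "which" : NP/N
              [5,6] "often" : (NP\S)\(NP/N)
      [6,7] "ate" : NP\(NP\PP)
    [7,8] "plan" : (S\PP)\NP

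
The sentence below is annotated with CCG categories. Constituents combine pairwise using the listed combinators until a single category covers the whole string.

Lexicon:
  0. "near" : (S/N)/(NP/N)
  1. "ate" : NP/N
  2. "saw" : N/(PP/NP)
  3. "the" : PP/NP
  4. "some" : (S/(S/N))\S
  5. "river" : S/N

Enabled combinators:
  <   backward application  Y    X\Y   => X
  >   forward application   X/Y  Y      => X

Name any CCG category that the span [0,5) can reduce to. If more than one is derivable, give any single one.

S/(S/N)

[0,6] S   >
  [0,5] S/(S/N)   <
    [0,4] S   >
      [0,2] S/N   >
        [0,1] "near" : (S/N)/(NP/N)
        [1,2] "ate" : NP/N
      [2,4] N   >
        [2,3] "saw" : N/(PP/NP)
        [3,4] "the" : PP/NP
    [4,5] "some" : (S/(S/N))\S
  [5,6] "river" : S/N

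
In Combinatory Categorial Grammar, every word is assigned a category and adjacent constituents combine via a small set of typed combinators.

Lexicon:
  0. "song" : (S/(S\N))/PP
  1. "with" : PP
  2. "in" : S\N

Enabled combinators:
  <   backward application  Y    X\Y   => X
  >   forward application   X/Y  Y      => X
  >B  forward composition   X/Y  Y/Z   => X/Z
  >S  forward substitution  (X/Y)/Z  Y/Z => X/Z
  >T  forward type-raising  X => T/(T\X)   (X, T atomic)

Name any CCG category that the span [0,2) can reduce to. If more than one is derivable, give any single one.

S/(S\N)

[0,3] S   >
  [0,2] S/(S\N)   >
    [0,1] "song" : (S/(S\N))/PP
    [1,2] "with" : PP
  [2,3] "in" : S\N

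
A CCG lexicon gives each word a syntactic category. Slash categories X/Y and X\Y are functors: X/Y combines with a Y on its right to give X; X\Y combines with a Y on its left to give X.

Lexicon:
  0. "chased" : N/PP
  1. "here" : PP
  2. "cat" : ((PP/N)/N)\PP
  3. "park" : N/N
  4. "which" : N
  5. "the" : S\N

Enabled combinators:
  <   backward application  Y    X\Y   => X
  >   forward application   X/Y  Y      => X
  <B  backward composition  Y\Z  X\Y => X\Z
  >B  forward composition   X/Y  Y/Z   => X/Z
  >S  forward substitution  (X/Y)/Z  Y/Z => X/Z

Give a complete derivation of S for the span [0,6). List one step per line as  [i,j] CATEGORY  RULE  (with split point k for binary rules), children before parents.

[0,6] S   <
  [0,5] N   >
    [0,1] "chased" : N/PP
    [1,5] PP   >
      [1,4] PP/N   >S
        [1,3] (PP/N)/N   <
          [1,2] "here" : PP
          [2,3] "cat" : ((PP/N)/N)\PP
        [3,4] "park" : N/N
      [4,5] "which" : N
  [5,6] "the" : S\N

[0,1] N/PP  lex  "chased"
[1,2] PP  lex  "here"
[2,3] ((PP/N)/N)\PP  lex  "cat"
[1,3] (PP/N)/N  <  k=2
[3,4] N/N  lex  "park"
[1,4] PP/N  >S  k=3
[4,5] N  lex  "which"
[1,5] PP  >  k=4
[0,5] N  >  k=1
[5,6] S\N  lex  "the"
[0,6] S  <  k=5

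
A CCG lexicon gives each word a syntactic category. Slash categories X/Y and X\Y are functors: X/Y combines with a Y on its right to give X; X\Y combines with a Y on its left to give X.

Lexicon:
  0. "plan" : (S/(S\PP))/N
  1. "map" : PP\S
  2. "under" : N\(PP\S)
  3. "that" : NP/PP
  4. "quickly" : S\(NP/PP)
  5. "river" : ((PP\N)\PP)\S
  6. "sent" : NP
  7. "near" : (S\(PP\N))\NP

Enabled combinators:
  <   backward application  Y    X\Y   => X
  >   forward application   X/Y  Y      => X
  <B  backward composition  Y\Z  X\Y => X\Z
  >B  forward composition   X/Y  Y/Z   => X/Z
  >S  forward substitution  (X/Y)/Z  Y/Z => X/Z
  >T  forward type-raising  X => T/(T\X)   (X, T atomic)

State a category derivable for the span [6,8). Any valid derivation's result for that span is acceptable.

[0,8] S   >
  [0,3] S/(S\PP)   >
    [0,1] "plan" : (S/(S\PP))/N
    [1,3] N   <
      [1,2] "map" : PP\S
      [2,3] "under" : N\(PP\S)
  [3,8] S\PP   <B
    [3,6] (PP\N)\PP   <
      [3,5] S   <
        [3,4] "that" : NP/PP
        [4,5] "quickly" : S\(NP/PP)
      [5,6] "river" : ((PP\N)\PP)\S
    [6,8] S\(PP\N)   <
      [6,7] "sent" : NP
      [7,8] "near" : (S\(PP\N))\NP

S\(PP\N)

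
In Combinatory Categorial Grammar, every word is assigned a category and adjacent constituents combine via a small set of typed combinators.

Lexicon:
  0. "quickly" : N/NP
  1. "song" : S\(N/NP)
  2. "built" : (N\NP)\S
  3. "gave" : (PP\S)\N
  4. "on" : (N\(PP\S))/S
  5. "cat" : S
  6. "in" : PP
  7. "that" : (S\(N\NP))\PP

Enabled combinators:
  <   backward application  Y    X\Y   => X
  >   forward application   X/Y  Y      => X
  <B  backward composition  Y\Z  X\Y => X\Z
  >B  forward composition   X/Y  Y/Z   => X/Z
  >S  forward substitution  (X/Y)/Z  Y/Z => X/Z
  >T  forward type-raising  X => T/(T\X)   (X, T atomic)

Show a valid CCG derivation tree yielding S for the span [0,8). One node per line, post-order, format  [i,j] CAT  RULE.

[0,8] S   <
  [0,6] N\NP   <B
    [0,3] N\NP   <
      [0,2] S   <
        [0,1] "quickly" : N/NP
        [1,2] "song" : S\(N/NP)
      [2,3] "built" : (N\NP)\S
    [3,6] N\N   <B
      [3,4] "gave" : (PP\S)\N
      [4,6] N\(PP\S)   >
        [4,5] "on" : (N\(PP\S))/S
        [5,6] "cat" : S
  [6,8] S\(N\NP)   <
    [6,7] "in" : PP
    [7,8] "that" : (S\(N\NP))\PP

[0,1] N/NP  lex  "quickly"
[1,2] S\(N/NP)  lex  "song"
[0,2] S  <  k=1
[2,3] (N\NP)\S  lex  "built"
[0,3] N\NP  <  k=2
[3,4] (PP\S)\N  lex  "gave"
[4,5] (N\(PP\S))/S  lex  "on"
[5,6] S  lex  "cat"
[4,6] N\(PP\S)  >  k=5
[3,6] N\N  <B  k=4
[0,6] N\NP  <B  k=3
[6,7] PP  lex  "in"
[7,8] (S\(N\NP))\PP  lex  "that"
[6,8] S\(N\NP)  <  k=7
[0,8] S  <  k=6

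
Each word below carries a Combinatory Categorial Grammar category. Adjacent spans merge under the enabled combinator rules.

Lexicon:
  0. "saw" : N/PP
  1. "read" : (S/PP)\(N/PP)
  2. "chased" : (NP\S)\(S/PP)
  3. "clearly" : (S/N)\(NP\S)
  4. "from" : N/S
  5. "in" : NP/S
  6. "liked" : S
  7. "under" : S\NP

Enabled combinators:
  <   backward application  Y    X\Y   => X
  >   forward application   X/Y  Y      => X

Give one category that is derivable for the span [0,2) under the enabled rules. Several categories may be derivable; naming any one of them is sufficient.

[0,8] S   >
  [0,4] S/N   <
    [0,3] NP\S   <
      [0,2] S/PP   <
        [0,1] "saw" : N/PP
        [1,2] "read" : (S/PP)\(N/PP)
      [2,3] "chased" : (NP\S)\(S/PP)
    [3,4] "clearly" : (S/N)\(NP\S)
  [4,8] N   >
    [4,5] "from" : N/S
    [5,8] S   <
      [5,7] NP   >
        [5,6] "in" : NP/S
        [6,7] "liked" : S
      [7,8] "under" : S\NP

S/PP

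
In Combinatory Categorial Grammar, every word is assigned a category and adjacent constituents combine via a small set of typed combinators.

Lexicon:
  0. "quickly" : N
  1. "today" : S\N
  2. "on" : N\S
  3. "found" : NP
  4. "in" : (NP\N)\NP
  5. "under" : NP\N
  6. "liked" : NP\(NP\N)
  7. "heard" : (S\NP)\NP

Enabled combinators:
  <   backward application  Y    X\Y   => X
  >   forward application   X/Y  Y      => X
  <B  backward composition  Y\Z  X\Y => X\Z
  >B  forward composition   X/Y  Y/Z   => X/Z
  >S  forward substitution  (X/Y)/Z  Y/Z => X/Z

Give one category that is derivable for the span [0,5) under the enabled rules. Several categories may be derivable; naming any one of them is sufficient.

[0,8] S   <
  [0,5] NP   <
    [0,1] "quickly" : N
    [1,5] NP\N   <B
      [1,2] "today" : S\N
      [2,5] NP\S   <B
        [2,3] "on" : N\S
        [3,5] NP\N   <
          [3,4] "found" : NP
          [4,5] "in" : (NP\N)\NP
  [5,8] S\NP   <
    [5,7] NP   <
      [5,6] "under" : NP\N
      [6,7] "liked" : NP\(NP\N)
    [7,8] "heard" : (S\NP)\NP

NP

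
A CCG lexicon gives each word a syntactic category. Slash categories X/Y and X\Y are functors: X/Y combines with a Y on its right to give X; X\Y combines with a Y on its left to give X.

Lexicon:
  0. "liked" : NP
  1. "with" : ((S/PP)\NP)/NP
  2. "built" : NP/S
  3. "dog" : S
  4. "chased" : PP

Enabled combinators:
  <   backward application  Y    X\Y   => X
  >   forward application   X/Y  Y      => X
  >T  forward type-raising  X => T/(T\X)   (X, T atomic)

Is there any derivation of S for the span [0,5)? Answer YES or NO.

[0,5] S   >
  [0,4] S/PP   <
    [0,1] "liked" : NP
    [1,4] (S/PP)\NP   >
      [1,2] "with" : ((S/PP)\NP)/NP
      [2,4] NP   >
        [2,3] "built" : NP/S
        [3,4] "dog" : S
  [4,5] "chased" : PP

YES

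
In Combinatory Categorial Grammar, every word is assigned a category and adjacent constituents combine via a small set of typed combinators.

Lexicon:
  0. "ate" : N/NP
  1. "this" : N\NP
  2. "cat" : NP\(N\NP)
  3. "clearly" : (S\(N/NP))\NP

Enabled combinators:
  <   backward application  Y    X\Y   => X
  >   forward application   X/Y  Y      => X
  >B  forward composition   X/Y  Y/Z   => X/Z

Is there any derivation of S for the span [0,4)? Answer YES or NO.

[0,4] S   <
  [0,1] "ate" : N/NP
  [1,4] S\(N/NP)   <
    [1,3] NP   <
      [1,2] "this" : N\NP
      [2,3] "cat" : NP\(N\NP)
    [3,4] "clearly" : (S\(N/NP))\NP

YES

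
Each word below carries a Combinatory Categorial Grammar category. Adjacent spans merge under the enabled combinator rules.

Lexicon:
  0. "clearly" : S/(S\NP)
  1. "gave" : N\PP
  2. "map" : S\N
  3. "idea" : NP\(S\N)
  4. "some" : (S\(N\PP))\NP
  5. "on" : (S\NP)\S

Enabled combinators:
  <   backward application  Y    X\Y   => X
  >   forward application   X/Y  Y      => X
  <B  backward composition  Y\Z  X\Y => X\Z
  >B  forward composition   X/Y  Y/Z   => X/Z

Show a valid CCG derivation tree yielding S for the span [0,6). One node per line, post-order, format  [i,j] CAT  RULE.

[0,1] S/(S\NP)  lex  "clearly"
[1,2] N\PP  lex  "gave"
[2,3] S\N  lex  "map"
[3,4] NP\(S\N)  lex  "idea"
[2,4] NP  <  k=3
[4,5] (S\(N\PP))\NP  lex  "some"
[2,5] S\(N\PP)  <  k=4
[1,5] S  <  k=2
[5,6] (S\NP)\S  lex  "on"
[1,6] S\NP  <  k=5
[0,6] S  >  k=1

[0,6] S   >
  [0,1] "clearly" : S/(S\NP)
  [1,6] S\NP   <
    [1,5] S   <
      [1,2] "gave" : N\PP
      [2,5] S\(N\PP)   <
        [2,4] NP   <
          [2,3] "map" : S\N
          [3,4] "idea" : NP\(S\N)
        [4,5] "some" : (S\(N\PP))\NP
    [5,6] "on" : (S\NP)\S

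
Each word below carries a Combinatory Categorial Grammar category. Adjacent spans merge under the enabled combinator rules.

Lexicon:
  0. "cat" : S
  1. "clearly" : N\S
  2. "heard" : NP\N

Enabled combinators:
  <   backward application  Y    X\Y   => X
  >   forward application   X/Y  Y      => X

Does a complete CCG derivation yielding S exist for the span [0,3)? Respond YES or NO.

NO

S N\S NP\N
CKY chart[0,3] = {NP}; S ∉ chart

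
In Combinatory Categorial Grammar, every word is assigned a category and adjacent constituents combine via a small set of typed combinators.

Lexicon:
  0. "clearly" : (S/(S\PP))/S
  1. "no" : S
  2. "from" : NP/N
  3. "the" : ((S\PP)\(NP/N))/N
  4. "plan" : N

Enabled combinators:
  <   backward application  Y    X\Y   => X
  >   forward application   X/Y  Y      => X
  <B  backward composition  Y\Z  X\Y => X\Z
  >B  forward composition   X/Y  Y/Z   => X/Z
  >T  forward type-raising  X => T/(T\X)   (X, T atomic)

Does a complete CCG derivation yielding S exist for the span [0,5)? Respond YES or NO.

YES

[0,5] S   >
  [0,2] S/(S\PP)   >
    [0,1] "clearly" : (S/(S\PP))/S
    [1,2] "no" : S
  [2,5] S\PP   <
    [2,3] "from" : NP/N
    [3,5] (S\PP)\(NP/N)   >
      [3,4] "the" : ((S\PP)\(NP/N))/N
      [4,5] "plan" : N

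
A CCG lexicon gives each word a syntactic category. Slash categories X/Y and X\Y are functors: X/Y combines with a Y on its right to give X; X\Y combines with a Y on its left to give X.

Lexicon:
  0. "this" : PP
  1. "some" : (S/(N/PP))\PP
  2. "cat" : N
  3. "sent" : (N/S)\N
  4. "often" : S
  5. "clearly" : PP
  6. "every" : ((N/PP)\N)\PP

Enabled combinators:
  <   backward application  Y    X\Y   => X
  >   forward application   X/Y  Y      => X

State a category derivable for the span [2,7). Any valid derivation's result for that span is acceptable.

N/PP

[0,7] S   >
  [0,2] S/(N/PP)   <
    [0,1] "this" : PP
    [1,2] "some" : (S/(N/PP))\PP
  [2,7] N/PP   <
    [2,5] N   >
      [2,4] N/S   <
        [2,3] "cat" : N
        [3,4] "sent" : (N/S)\N
      [4,5] "often" : S
    [5,7] (N/PP)\N   <
      [5,6] "clearly" : PP
      [6,7] "every" : ((N/PP)\N)\PP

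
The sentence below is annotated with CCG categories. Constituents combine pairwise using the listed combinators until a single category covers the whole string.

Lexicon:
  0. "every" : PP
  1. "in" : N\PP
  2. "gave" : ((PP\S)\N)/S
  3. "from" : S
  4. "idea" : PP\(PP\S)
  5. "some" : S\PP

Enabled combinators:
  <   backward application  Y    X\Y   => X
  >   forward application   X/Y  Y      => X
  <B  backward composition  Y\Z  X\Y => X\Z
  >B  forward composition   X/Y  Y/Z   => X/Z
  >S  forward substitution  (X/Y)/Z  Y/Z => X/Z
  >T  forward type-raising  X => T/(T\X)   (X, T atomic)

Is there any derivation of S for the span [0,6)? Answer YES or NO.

[0,6] S   <
  [0,5] PP   <
    [0,4] PP\S   <
      [0,2] N   >
        [0,1] N/(N\PP)   >T
          [0,1] "every" : PP
        [1,2] "in" : N\PP
      [2,4] (PP\S)\N   >
        [2,3] "gave" : ((PP\S)\N)/S
        [3,4] "from" : S
    [4,5] "idea" : PP\(PP\S)
  [5,6] "some" : S\PP

YES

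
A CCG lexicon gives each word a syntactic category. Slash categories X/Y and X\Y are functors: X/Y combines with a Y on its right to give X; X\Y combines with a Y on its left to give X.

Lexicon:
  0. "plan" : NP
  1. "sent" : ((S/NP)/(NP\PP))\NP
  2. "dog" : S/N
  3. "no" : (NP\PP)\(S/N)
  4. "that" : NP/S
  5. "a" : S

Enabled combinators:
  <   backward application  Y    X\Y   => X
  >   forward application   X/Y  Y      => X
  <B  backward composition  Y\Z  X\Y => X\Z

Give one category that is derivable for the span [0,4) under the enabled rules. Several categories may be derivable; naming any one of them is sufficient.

S/NP

[0,6] S   >
  [0,4] S/NP   >
    [0,2] (S/NP)/(NP\PP)   <
      [0,1] "plan" : NP
      [1,2] "sent" : ((S/NP)/(NP\PP))\NP
    [2,4] NP\PP   <
      [2,3] "dog" : S/N
      [3,4] "no" : (NP\PP)\(S/N)
  [4,6] NP   >
    [4,5] "that" : NP/S
    [5,6] "a" : S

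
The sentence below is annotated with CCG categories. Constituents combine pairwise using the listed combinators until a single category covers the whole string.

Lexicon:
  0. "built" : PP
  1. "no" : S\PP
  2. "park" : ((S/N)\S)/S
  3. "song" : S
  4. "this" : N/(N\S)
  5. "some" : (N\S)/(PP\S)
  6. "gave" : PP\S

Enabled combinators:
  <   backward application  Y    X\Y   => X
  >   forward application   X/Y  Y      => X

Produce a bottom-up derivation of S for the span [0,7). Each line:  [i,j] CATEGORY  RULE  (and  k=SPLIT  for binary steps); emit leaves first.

[0,1] PP  lex  "built"
[1,2] S\PP  lex  "no"
[0,2] S  <  k=1
[2,3] ((S/N)\S)/S  lex  "park"
[3,4] S  lex  "song"
[2,4] (S/N)\S  >  k=3
[0,4] S/N  <  k=2
[4,5] N/(N\S)  lex  "this"
[5,6] (N\S)/(PP\S)  lex  "some"
[6,7] PP\S  lex  "gave"
[5,7] N\S  >  k=6
[4,7] N  >  k=5
[0,7] S  >  k=4

[0,7] S   >
  [0,4] S/N   <
    [0,2] S   <
      [0,1] "built" : PP
      [1,2] "no" : S\PP
    [2,4] (S/N)\S   >
      [2,3] "park" : ((S/N)\S)/S
      [3,4] "song" : S
  [4,7] N   >
    [4,5] "this" : N/(N\S)
    [5,7] N\S   >
      [5,6] "some" : (N\S)/(PP\S)
      [6,7] "gave" : PP\S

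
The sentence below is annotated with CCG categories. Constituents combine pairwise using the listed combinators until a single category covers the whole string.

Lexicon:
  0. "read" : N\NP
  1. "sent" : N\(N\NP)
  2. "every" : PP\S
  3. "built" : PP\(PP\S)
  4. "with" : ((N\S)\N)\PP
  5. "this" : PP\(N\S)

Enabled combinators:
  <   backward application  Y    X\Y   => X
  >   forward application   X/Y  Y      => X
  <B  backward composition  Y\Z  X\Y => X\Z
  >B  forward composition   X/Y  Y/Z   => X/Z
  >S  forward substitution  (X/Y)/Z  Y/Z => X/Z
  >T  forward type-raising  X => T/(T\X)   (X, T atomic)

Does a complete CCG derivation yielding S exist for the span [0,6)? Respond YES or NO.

NO

N\NP N\(N\NP) PP\S PP\(PP\S) ((N\S)\N)\PP PP\(N\S)
CKY chart[0,6] = {N/(N\PP), NP/(NP\PP), PP, PP/(PP\PP), S/(S\PP)}; S ∉ chart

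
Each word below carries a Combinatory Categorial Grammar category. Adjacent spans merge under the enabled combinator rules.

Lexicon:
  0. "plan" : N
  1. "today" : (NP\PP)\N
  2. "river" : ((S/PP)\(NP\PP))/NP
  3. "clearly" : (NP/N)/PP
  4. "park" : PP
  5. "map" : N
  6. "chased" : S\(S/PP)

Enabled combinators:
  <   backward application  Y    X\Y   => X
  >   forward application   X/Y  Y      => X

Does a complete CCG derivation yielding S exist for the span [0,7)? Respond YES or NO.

YES

[0,7] S   <
  [0,6] S/PP   <
    [0,2] NP\PP   <
      [0,1] "plan" : N
      [1,2] "today" : (NP\PP)\N
    [2,6] (S/PP)\(NP\PP)   >
      [2,3] "river" : ((S/PP)\(NP\PP))/NP
      [3,6] NP   >
        [3,5] NP/N   >
          [3,4] "clearly" : (NP/N)/PP
          [4,5] "park" : PP
        [5,6] "map" : N
  [6,7] "chased" : S\(S/PP)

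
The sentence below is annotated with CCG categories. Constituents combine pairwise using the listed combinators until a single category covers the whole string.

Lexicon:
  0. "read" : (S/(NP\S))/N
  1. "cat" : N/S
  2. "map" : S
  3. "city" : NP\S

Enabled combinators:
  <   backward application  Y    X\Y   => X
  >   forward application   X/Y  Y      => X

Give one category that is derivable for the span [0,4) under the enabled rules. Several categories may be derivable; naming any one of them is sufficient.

[0,4] S   >
  [0,3] S/(NP\S)   >
    [0,1] "read" : (S/(NP\S))/N
    [1,3] N   >
      [1,2] "cat" : N/S
      [2,3] "map" : S
  [3,4] "city" : NP\S

S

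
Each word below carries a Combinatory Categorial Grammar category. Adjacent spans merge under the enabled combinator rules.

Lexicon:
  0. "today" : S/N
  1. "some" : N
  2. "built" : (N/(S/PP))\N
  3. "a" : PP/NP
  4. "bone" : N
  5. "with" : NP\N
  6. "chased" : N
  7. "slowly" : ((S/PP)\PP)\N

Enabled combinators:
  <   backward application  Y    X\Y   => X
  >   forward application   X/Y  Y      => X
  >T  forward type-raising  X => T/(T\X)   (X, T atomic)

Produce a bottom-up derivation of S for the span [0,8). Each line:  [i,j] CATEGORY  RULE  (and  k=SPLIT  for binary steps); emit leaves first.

[0,1] S/N  lex  "today"
[1,2] N  lex  "some"
[2,3] (N/(S/PP))\N  lex  "built"
[1,3] N/(S/PP)  <  k=2
[3,4] PP/NP  lex  "a"
[4,5] N  lex  "bone"
[5,6] NP\N  lex  "with"
[4,6] NP  <  k=5
[3,6] PP  >  k=4
[6,7] N  lex  "chased"
[7,8] ((S/PP)\PP)\N  lex  "slowly"
[6,8] (S/PP)\PP  <  k=7
[3,8] S/PP  <  k=6
[1,8] N  >  k=3
[0,8] S  >  k=1

[0,8] S   >
  [0,1] "today" : S/N
  [1,8] N   >
    [1,3] N/(S/PP)   <
      [1,2] "some" : N
      [2,3] "built" : (N/(S/PP))\N
    [3,8] S/PP   <
      [3,6] PP   >
        [3,4] "a" : PP/NP
        [4,6] NP   <
          [4,5] "bone" : N
          [5,6] "with" : NP\N
      [6,8] (S/PP)\PP   <
        [6,7] "chased" : N
        [7,8] "slowly" : ((S/PP)\PP)\N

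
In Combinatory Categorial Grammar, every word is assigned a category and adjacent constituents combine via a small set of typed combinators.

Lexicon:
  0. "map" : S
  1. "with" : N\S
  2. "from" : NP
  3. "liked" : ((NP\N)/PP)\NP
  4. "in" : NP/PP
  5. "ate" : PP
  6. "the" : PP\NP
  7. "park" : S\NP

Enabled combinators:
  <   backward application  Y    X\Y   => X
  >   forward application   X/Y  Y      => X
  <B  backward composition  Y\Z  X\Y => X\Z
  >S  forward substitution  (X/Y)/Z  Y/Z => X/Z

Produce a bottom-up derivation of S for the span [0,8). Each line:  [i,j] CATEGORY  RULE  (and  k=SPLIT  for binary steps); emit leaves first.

[0,1] S  lex  "map"
[1,2] N\S  lex  "with"
[0,2] N  <  k=1
[2,3] NP  lex  "from"
[3,4] ((NP\N)/PP)\NP  lex  "liked"
[2,4] (NP\N)/PP  <  k=3
[4,5] NP/PP  lex  "in"
[5,6] PP  lex  "ate"
[4,6] NP  >  k=5
[6,7] PP\NP  lex  "the"
[4,7] PP  <  k=6
[2,7] NP\N  >  k=4
[0,7] NP  <  k=2
[7,8] S\NP  lex  "park"
[0,8] S  <  k=7

[0,8] S   <
  [0,7] NP   <
    [0,2] N   <
      [0,1] "map" : S
      [1,2] "with" : N\S
    [2,7] NP\N   >
      [2,4] (NP\N)/PP   <
        [2,3] "from" : NP
        [3,4] "liked" : ((NP\N)/PP)\NP
      [4,7] PP   <
        [4,6] NP   >
          [4,5] "in" : NP/PP
          [5,6] "ate" : PP
        [6,7] "the" : PP\NP
  [7,8] "park" : S\NP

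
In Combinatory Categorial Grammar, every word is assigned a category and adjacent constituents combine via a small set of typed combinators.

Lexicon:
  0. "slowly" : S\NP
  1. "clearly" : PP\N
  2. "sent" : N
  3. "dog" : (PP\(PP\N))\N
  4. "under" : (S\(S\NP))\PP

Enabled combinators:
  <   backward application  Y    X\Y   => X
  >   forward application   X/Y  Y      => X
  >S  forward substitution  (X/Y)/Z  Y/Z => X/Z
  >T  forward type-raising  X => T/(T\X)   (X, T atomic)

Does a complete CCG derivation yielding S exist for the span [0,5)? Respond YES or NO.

[0,5] S   <
  [0,1] "slowly" : S\NP
  [1,5] S\(S\NP)   <
    [1,4] PP   <
      [1,2] "clearly" : PP\N
      [2,4] PP\(PP\N)   <
        [2,3] "sent" : N
        [3,4] "dog" : (PP\(PP\N))\N
    [4,5] "under" : (S\(S\NP))\PP

YES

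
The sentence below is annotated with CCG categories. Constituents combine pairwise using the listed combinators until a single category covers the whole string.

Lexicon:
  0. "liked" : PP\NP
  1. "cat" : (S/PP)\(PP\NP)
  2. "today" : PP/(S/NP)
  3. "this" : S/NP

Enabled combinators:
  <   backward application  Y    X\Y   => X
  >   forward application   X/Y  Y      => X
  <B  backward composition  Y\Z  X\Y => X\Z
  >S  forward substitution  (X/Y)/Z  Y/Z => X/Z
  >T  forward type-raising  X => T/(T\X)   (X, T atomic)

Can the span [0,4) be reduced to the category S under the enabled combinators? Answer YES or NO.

[0,4] S   >
  [0,2] S/PP   <
    [0,1] "liked" : PP\NP
    [1,2] "cat" : (S/PP)\(PP\NP)
  [2,4] PP   >
    [2,3] "today" : PP/(S/NP)
    [3,4] "this" : S/NP

YES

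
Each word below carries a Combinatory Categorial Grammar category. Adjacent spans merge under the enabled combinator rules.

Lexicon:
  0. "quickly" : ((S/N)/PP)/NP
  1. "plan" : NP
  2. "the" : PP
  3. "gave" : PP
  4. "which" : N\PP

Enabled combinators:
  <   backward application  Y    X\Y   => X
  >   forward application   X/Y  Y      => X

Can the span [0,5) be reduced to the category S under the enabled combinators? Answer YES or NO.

[0,5] S   >
  [0,3] S/N   >
    [0,2] (S/N)/PP   >
      [0,1] "quickly" : ((S/N)/PP)/NP
      [1,2] "plan" : NP
    [2,3] "the" : PP
  [3,5] N   <
    [3,4] "gave" : PP
    [4,5] "which" : N\PP

YES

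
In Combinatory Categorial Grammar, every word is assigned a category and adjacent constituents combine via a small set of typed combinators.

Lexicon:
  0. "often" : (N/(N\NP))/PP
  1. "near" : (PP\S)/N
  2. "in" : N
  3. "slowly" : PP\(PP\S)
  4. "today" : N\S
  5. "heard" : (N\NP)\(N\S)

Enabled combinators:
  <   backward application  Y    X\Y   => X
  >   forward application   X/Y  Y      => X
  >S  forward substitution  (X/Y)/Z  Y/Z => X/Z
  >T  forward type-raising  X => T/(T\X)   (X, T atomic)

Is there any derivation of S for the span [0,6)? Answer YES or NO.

NO

(N/(N\NP))/PP (PP\S)/N N PP\(PP\S) N\S (N\NP)\(N\S)
CKY chart[0,6] = {N, N/(N\N), NP/(NP\N), PP/(PP\N), S/(S\N)}; S ∉ chart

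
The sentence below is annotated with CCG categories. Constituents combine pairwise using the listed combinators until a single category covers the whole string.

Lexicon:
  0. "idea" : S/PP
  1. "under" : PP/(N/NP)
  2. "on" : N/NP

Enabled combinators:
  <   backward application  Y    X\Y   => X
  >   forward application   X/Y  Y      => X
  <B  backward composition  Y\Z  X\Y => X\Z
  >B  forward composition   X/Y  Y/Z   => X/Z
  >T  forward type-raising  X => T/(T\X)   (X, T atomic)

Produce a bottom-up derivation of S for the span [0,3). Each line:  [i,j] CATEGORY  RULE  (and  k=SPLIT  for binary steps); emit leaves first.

[0,3] S   >
  [0,1] "idea" : S/PP
  [1,3] PP   >
    [1,2] "under" : PP/(N/NP)
    [2,3] "on" : N/NP

[0,1] S/PP  lex  "idea"
[1,2] PP/(N/NP)  lex  "under"
[2,3] N/NP  lex  "on"
[1,3] PP  >  k=2
[0,3] S  >  k=1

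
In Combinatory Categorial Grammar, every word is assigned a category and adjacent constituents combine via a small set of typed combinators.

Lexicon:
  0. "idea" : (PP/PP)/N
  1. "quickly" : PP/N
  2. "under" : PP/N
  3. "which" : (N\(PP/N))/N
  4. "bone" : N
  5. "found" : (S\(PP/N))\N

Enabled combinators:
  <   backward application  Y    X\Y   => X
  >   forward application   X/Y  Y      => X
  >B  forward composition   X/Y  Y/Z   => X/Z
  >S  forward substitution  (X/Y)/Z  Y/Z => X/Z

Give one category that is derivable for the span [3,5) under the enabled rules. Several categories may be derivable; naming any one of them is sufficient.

N\(PP/N)

[0,6] S   <
  [0,2] PP/N   >S
    [0,1] "idea" : (PP/PP)/N
    [1,2] "quickly" : PP/N
  [2,6] S\(PP/N)   <
    [2,5] N   <
      [2,3] "under" : PP/N
      [3,5] N\(PP/N)   >
        [3,4] "which" : (N\(PP/N))/N
        [4,5] "bone" : N
    [5,6] "found" : (S\(PP/N))\N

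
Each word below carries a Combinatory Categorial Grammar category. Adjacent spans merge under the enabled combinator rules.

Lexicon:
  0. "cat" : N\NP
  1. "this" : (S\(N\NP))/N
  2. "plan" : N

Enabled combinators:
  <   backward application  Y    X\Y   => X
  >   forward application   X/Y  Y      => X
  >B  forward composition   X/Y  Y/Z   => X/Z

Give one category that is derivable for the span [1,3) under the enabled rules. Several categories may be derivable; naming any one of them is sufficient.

[0,3] S   <
  [0,1] "cat" : N\NP
  [1,3] S\(N\NP)   >
    [1,2] "this" : (S\(N\NP))/N
    [2,3] "plan" : N

S\(N\NP)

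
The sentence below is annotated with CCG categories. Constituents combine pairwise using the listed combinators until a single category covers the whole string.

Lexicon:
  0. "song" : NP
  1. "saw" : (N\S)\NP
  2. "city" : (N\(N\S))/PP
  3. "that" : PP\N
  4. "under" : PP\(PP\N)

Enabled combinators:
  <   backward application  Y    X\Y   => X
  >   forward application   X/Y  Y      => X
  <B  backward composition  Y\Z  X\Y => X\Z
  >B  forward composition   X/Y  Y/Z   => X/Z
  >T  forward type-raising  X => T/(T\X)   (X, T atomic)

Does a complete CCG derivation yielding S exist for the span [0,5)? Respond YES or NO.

NO

NP (N\S)\NP (N\(N\S))/PP PP\N PP\(PP\N)
CKY chart[0,5] = {N, N/(N\N), NP/(NP\N), PP/(PP\N), S/(S\N)}; S ∉ chart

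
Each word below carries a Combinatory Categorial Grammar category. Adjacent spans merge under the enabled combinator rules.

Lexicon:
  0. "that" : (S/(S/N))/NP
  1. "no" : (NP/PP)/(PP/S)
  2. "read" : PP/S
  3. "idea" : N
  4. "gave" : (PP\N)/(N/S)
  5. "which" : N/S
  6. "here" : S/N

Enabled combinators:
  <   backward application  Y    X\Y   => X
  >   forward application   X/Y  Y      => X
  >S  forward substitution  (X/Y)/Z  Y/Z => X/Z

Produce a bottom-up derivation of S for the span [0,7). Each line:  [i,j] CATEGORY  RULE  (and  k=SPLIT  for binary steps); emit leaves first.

[0,1] (S/(S/N))/NP  lex  "that"
[1,2] (NP/PP)/(PP/S)  lex  "no"
[2,3] PP/S  lex  "read"
[1,3] NP/PP  >  k=2
[3,4] N  lex  "idea"
[4,5] (PP\N)/(N/S)  lex  "gave"
[5,6] N/S  lex  "which"
[4,6] PP\N  >  k=5
[3,6] PP  <  k=4
[1,6] NP  >  k=3
[0,6] S/(S/N)  >  k=1
[6,7] S/N  lex  "here"
[0,7] S  >  k=6

[0,7] S   >
  [0,6] S/(S/N)   >
    [0,1] "that" : (S/(S/N))/NP
    [1,6] NP   >
      [1,3] NP/PP   >
        [1,2] "no" : (NP/PP)/(PP/S)
        [2,3] "read" : PP/S
      [3,6] PP   <
        [3,4] "idea" : N
        [4,6] PP\N   >
          [4,5] "gave" : (PP\N)/(N/S)
          [5,6] "which" : N/S
  [6,7] "here" : S/N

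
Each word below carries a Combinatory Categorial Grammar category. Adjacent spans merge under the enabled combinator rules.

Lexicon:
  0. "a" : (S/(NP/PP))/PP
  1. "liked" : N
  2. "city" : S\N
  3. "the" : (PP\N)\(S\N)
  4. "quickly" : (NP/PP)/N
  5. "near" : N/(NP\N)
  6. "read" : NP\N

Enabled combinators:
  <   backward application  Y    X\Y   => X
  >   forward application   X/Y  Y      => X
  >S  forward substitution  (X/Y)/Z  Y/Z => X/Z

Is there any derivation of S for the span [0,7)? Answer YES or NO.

[0,7] S   >
  [0,4] S/(NP/PP)   >
    [0,1] "a" : (S/(NP/PP))/PP
    [1,4] PP   <
      [1,2] "liked" : N
      [2,4] PP\N   <
        [2,3] "city" : S\N
        [3,4] "the" : (PP\N)\(S\N)
  [4,7] NP/PP   >
    [4,5] "quickly" : (NP/PP)/N
    [5,7] N   >
      [5,6] "near" : N/(NP\N)
      [6,7] "read" : NP\N

YES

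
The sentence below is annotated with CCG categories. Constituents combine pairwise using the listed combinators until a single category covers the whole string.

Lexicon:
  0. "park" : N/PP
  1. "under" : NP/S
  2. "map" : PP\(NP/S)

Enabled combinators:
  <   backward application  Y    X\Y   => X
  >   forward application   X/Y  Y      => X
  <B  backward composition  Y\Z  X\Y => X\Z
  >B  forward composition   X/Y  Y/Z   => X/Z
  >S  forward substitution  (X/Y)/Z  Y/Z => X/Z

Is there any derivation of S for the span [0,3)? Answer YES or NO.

NO

N/PP NP/S PP\(NP/S)
CKY chart[0,3] = {N}; S ∉ chart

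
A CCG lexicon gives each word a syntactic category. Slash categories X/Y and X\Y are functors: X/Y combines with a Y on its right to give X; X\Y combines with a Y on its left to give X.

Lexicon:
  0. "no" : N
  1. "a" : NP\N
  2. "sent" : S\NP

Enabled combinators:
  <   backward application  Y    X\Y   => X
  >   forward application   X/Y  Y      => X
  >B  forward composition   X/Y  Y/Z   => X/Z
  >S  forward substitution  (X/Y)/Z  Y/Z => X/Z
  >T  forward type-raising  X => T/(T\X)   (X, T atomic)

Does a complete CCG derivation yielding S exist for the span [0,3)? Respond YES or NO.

[0,3] S   <
  [0,2] NP   >
    [0,1] NP/(NP\N)   >T
      [0,1] "no" : N
    [1,2] "a" : NP\N
  [2,3] "sent" : S\NP

YES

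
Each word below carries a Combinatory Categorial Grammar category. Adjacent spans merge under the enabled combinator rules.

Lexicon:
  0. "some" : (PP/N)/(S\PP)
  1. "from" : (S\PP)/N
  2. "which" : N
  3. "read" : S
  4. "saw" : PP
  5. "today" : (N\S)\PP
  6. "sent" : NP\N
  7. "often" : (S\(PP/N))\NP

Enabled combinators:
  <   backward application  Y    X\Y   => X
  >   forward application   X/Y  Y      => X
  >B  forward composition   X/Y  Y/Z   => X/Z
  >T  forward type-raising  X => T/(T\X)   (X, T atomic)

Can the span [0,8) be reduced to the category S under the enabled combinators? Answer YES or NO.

YES

[0,8] S   <
  [0,3] PP/N   >
    [0,1] "some" : (PP/N)/(S\PP)
    [1,3] S\PP   >
      [1,2] "from" : (S\PP)/N
      [2,3] "which" : N
  [3,8] S\(PP/N)   <
    [3,7] NP   <
      [3,6] N   >
        [3,4] N/(N\S)   >T
          [3,4] "read" : S
        [4,6] N\S   <
          [4,5] "saw" : PP
          [5,6] "today" : (N\S)\PP
      [6,7] "sent" : NP\N
    [7,8] "often" : (S\(PP/N))\NP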